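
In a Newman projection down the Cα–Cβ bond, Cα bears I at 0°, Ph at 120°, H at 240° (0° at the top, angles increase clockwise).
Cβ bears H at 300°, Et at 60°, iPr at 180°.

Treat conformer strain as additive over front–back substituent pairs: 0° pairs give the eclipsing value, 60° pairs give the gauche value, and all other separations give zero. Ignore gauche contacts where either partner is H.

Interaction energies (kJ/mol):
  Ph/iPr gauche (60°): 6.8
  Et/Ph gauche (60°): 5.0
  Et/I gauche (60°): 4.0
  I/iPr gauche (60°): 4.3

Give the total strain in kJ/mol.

15.8 kJ/mol

This conformer (staggered): I(0°)/Et(60°) gauche 4.0; Ph(120°)/Et(60°) gauche 5.0; Ph(120°)/iPr(180°) gauche 6.8 → 15.8 kJ/mol.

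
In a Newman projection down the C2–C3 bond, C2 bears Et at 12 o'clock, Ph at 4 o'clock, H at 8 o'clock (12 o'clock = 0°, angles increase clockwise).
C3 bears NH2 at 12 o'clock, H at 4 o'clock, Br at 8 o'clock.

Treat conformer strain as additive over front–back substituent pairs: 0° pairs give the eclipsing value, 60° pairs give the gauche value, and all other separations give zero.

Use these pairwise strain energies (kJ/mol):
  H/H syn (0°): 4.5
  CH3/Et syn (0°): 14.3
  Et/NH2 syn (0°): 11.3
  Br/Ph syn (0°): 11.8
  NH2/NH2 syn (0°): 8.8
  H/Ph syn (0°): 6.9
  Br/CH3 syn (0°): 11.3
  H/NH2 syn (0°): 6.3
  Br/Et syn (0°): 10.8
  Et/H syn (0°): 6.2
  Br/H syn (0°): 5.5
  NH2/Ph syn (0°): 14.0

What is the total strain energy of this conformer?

This conformer (eclipsed): Et(0°)/NH2(0°) eclipsed 11.3; Ph(120°)/H(120°) eclipsed 6.9; H(240°)/Br(240°) eclipsed 5.5 → 23.7 kJ/mol.

23.7 kJ/mol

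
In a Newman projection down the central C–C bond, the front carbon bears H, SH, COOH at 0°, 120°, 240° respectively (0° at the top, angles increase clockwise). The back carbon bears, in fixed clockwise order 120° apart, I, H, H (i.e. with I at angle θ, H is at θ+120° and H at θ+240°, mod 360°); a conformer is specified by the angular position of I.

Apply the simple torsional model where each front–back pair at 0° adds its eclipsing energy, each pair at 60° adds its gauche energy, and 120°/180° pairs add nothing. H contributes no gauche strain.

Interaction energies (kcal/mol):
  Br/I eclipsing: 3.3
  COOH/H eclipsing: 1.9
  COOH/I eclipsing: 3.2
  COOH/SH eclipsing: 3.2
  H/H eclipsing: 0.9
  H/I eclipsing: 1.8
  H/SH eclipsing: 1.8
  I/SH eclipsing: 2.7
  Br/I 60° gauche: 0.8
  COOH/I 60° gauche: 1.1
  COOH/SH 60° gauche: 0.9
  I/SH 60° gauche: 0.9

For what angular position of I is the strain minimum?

60°

I at 0° is eclipsed. H at 0° is eclipsed with I at 0° (1.8); SH at 120° is eclipsed with H at 120° (1.8); COOH at 240° is eclipsed with H at 240° (1.9). Total 5.5 kcal/mol.
I at 60° is staggered. SH at 120° is gauche with I at 60° (0.9). Total 0.9 kcal/mol.
I at 120° is eclipsed. H at 0° is eclipsed with H at 0° (0.9); SH at 120° is eclipsed with I at 120° (2.7); COOH at 240° is eclipsed with H at 240° (1.9). Total 5.5 kcal/mol.
I at 180° is staggered. SH at 120° is gauche with I at 180° (0.9); COOH at 240° is gauche with I at 180° (1.1). Total 2.0 kcal/mol.
I at 240° is eclipsed. H at 0° is eclipsed with H at 0° (0.9); SH at 120° is eclipsed with H at 120° (1.8); COOH at 240° is eclipsed with I at 240° (3.2). Total 5.9 kcal/mol.
I at 300° is staggered. COOH at 240° is gauche with I at 300° (1.1). Total 1.1 kcal/mol.
The minimum (0.9 kcal/mol) occurs with I at 60°.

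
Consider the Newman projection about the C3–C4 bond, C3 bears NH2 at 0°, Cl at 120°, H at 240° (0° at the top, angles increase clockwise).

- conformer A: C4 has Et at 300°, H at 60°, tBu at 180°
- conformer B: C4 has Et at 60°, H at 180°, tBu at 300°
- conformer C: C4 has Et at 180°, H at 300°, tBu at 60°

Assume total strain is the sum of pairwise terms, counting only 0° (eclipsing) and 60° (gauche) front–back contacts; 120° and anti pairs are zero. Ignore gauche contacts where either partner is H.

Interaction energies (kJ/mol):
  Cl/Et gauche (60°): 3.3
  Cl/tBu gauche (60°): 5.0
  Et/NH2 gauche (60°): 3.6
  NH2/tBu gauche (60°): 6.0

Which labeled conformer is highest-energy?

A (staggered): NH2–Et gauche, Cl–tBu gauche; 3.6 + 5.0 = 8.6 kJ/mol.
B (staggered): NH2–Et gauche, NH2–tBu gauche, Cl–Et gauche; 3.6 + 6.0 + 3.3 = 12.9 kJ/mol.
C (staggered): NH2–tBu gauche, Cl–Et gauche, Cl–tBu gauche; 6.0 + 3.3 + 5.0 = 14.3 kJ/mol.
C has the highest total (14.3 kJ/mol).

C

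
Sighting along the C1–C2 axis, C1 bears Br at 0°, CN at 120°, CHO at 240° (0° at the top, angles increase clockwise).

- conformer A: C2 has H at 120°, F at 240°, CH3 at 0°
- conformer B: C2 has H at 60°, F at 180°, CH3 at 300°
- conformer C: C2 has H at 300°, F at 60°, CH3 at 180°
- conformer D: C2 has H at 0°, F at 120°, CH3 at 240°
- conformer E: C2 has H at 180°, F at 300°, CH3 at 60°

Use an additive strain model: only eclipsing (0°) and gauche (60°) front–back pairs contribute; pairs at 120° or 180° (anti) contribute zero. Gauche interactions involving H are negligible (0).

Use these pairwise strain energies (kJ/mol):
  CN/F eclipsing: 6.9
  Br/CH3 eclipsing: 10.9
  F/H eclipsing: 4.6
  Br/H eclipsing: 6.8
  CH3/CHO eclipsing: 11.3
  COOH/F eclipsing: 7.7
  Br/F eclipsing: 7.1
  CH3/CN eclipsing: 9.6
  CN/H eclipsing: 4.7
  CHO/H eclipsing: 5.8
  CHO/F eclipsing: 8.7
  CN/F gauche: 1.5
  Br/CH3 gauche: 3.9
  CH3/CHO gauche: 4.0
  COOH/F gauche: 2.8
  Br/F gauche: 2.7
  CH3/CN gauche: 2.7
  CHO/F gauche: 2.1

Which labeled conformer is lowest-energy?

C

A (eclipsed): Br(0°)/CH3(0°) eclipsed 10.9; CN(120°)/H(120°) eclipsed 4.7; CHO(240°)/F(240°) eclipsed 8.7 → 24.3 kJ/mol.
B (staggered): Br(0°)/CH3(300°) gauche 3.9; CN(120°)/F(180°) gauche 1.5; CHO(240°)/F(180°) gauche 2.1; CHO(240°)/CH3(300°) gauche 4.0 → 11.5 kJ/mol.
C (staggered): Br(0°)/F(60°) gauche 2.7; CN(120°)/F(60°) gauche 1.5; CN(120°)/CH3(180°) gauche 2.7; CHO(240°)/CH3(180°) gauche 4.0 → 10.9 kJ/mol.
D (eclipsed): Br(0°)/H(0°) eclipsed 6.8; CN(120°)/F(120°) eclipsed 6.9; CHO(240°)/CH3(240°) eclipsed 11.3 → 25.0 kJ/mol.
E (staggered): Br(0°)/F(300°) gauche 2.7; Br(0°)/CH3(60°) gauche 3.9; CN(120°)/CH3(60°) gauche 2.7; CHO(240°)/F(300°) gauche 2.1 → 11.4 kJ/mol.
C has the lowest total (10.9 kJ/mol).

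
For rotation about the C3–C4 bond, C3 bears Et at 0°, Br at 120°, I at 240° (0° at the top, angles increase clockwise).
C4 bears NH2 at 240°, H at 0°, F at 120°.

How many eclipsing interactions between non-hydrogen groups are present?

Non-H eclipsing pairs: Br(120°)/F(120°); I(240°)/NH2(240°) — 2 interactions.

2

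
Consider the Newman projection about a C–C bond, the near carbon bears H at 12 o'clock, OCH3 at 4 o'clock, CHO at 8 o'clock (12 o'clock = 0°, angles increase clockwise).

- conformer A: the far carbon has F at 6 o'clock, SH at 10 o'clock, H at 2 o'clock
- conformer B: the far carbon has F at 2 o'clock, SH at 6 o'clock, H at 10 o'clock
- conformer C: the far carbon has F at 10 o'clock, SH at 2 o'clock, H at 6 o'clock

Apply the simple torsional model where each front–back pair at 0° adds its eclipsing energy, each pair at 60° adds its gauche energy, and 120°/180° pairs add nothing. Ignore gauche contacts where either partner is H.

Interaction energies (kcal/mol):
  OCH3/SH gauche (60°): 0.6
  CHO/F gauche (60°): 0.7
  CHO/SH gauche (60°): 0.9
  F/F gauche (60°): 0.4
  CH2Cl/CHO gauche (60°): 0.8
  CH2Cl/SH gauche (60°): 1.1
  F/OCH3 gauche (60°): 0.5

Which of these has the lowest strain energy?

C

A (staggered): OCH3–F gauche, CHO–F gauche, CHO–SH gauche; 0.5 + 0.7 + 0.9 = 2.1 kcal/mol.
B (staggered): OCH3–F gauche, OCH3–SH gauche, CHO–SH gauche; 0.5 + 0.6 + 0.9 = 2.0 kcal/mol.
C (staggered): OCH3–SH gauche, CHO–F gauche; 0.6 + 0.7 = 1.3 kcal/mol.
C has the lowest total (1.3 kcal/mol).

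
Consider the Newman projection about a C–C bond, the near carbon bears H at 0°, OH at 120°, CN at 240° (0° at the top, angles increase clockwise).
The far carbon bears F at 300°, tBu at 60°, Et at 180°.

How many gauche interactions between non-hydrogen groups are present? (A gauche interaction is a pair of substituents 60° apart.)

4

Non-H gauche pairs: OH(120°)/tBu(60°); OH(120°)/Et(180°); CN(240°)/F(300°); CN(240°)/Et(180°) — 4 interactions.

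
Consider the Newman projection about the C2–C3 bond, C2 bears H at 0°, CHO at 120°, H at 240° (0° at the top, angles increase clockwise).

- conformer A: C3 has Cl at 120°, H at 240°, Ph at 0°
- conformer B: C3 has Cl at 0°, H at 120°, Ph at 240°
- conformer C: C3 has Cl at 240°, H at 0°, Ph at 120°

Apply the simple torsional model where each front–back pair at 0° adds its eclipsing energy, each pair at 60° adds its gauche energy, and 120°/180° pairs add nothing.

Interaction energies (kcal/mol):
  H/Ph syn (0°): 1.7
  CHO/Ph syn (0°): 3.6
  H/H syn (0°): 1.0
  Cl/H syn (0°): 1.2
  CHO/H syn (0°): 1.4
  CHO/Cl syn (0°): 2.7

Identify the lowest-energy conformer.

A (eclipsed): H–Ph eclipsed, CHO–Cl eclipsed, H–H eclipsed; 1.7 + 2.7 + 1.0 = 5.4 kcal/mol.
B (eclipsed): H–Cl eclipsed, CHO–H eclipsed, H–Ph eclipsed; 1.2 + 1.4 + 1.7 = 4.3 kcal/mol.
C (eclipsed): H–H eclipsed, CHO–Ph eclipsed, H–Cl eclipsed; 1.0 + 3.6 + 1.2 = 5.8 kcal/mol.
B has the lowest total (4.3 kcal/mol).

B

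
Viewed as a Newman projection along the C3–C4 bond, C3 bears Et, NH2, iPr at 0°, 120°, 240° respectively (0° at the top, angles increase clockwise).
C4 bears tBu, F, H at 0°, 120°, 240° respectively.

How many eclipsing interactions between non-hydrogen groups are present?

2

Non-H eclipsing pairs: Et(0°)/tBu(0°); NH2(120°)/F(120°) — 2 interactions.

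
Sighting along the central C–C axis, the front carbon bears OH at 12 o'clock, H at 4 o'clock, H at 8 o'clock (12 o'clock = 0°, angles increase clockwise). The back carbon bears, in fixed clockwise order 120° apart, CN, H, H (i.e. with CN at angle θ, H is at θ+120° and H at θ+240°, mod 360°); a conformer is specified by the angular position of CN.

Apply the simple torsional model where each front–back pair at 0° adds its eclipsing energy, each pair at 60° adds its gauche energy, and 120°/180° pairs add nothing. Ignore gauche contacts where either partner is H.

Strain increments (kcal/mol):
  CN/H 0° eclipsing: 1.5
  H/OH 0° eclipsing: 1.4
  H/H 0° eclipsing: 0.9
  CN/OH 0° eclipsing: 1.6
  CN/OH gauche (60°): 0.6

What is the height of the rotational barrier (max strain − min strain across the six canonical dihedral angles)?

CN at 0° is eclipsed. OH at 0° is eclipsed with CN at 0° (1.6); H at 120° is eclipsed with H at 120° (0.9); H at 240° is eclipsed with H at 240° (0.9). Total 3.4 kcal/mol.
CN at 60° is staggered. OH at 0° is gauche with CN at 60° (0.6). Total 0.6 kcal/mol.
CN at 120° is eclipsed. OH at 0° is eclipsed with H at 0° (1.4); H at 120° is eclipsed with CN at 120° (1.5); H at 240° is eclipsed with H at 240° (0.9). Total 3.8 kcal/mol.
CN at 180° (staggered): no non-H gauche contacts → 0.0 kcal/mol.
CN at 240° is eclipsed. OH at 0° is eclipsed with H at 0° (1.4); H at 120° is eclipsed with H at 120° (0.9); H at 240° is eclipsed with CN at 240° (1.5). Total 3.8 kcal/mol.
CN at 300° is staggered. OH at 0° is gauche with CN at 300° (0.6). Total 0.6 kcal/mol.
Max at 120° (3.8 kcal/mol), min at 180° (0.0 kcal/mol); barrier = 3.8 kcal/mol.

3.8 kcal/mol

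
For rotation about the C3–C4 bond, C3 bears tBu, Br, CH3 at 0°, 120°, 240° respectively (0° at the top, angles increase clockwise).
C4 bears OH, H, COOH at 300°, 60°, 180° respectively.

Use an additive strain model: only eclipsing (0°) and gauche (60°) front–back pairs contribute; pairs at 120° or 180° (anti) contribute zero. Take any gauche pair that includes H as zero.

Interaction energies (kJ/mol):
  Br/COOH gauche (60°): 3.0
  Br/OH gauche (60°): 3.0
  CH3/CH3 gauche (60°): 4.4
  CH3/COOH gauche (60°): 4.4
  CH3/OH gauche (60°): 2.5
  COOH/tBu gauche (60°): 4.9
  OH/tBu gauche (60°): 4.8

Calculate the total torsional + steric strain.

14.7 kJ/mol

This conformer is staggered. tBu at 0° is gauche with OH at 300° (4.8); Br at 120° is gauche with COOH at 180° (3.0); CH3 at 240° is gauche with OH at 300° (2.5); CH3 at 240° is gauche with COOH at 180° (4.4). Total 14.7 kJ/mol.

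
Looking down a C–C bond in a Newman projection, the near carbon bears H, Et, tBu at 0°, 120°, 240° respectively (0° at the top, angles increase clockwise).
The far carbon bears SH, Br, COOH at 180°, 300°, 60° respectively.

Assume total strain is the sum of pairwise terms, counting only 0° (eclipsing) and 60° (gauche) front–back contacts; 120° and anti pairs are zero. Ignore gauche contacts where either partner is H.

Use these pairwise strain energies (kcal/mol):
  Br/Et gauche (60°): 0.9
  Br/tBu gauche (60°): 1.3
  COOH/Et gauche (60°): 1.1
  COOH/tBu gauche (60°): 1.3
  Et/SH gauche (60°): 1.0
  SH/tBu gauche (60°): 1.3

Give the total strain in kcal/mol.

4.7 kcal/mol

This conformer (staggered): Et(120°)/SH(180°) gauche 1.0; Et(120°)/COOH(60°) gauche 1.1; tBu(240°)/SH(180°) gauche 1.3; tBu(240°)/Br(300°) gauche 1.3 → 4.7 kcal/mol.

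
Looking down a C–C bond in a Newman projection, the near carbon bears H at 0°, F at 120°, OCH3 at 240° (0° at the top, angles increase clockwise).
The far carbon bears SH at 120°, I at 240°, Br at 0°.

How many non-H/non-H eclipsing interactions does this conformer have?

Non-H eclipsing pairs: F(120°)/SH(120°); OCH3(240°)/I(240°) — 2 interactions.

2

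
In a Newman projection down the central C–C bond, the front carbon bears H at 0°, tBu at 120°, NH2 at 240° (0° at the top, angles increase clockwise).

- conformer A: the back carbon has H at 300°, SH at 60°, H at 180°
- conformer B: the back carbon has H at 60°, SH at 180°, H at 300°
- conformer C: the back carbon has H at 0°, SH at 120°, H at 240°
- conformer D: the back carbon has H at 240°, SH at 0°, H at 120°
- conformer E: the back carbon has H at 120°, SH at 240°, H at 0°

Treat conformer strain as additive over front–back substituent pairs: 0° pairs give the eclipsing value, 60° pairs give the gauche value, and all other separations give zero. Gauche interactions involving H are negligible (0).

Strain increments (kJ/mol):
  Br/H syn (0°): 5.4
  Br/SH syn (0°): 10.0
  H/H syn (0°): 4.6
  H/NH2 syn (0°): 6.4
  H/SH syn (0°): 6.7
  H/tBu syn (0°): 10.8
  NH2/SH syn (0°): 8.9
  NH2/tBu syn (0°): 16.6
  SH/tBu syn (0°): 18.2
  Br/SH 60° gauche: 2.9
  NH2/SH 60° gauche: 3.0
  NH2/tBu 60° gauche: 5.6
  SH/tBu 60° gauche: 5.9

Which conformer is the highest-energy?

C

A (staggered): tBu(120°)/SH(60°) gauche 5.9 → 5.9 kJ/mol.
B (staggered): tBu(120°)/SH(180°) gauche 5.9; NH2(240°)/SH(180°) gauche 3.0 → 8.9 kJ/mol.
C (eclipsed): H(0°)/H(0°) eclipsed 4.6; tBu(120°)/SH(120°) eclipsed 18.2; NH2(240°)/H(240°) eclipsed 6.4 → 29.2 kJ/mol.
D (eclipsed): H(0°)/SH(0°) eclipsed 6.7; tBu(120°)/H(120°) eclipsed 10.8; NH2(240°)/H(240°) eclipsed 6.4 → 23.9 kJ/mol.
E (eclipsed): H(0°)/H(0°) eclipsed 4.6; tBu(120°)/H(120°) eclipsed 10.8; NH2(240°)/SH(240°) eclipsed 8.9 → 24.3 kJ/mol.
C has the highest total (29.2 kJ/mol).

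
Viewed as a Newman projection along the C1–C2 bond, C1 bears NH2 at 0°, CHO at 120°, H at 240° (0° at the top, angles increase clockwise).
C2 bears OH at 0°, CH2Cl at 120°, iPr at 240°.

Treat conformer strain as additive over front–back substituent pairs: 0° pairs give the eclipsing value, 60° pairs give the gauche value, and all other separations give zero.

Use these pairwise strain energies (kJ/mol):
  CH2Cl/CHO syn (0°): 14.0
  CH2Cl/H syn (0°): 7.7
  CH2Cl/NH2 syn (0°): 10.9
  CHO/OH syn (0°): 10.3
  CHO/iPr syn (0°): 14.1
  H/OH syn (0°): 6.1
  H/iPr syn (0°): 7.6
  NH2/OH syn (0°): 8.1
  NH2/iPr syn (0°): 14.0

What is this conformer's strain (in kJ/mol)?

This conformer (eclipsed): NH2(0°)/OH(0°) eclipsed 8.1; CHO(120°)/CH2Cl(120°) eclipsed 14.0; H(240°)/iPr(240°) eclipsed 7.6 → 29.7 kJ/mol.

29.7 kJ/mol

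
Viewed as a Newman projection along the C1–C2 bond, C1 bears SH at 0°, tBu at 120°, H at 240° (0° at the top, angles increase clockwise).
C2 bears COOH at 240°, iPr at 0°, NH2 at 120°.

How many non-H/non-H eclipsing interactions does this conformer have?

2

Non-H eclipsing pairs: SH(0°)/iPr(0°); tBu(120°)/NH2(120°) — 2 interactions.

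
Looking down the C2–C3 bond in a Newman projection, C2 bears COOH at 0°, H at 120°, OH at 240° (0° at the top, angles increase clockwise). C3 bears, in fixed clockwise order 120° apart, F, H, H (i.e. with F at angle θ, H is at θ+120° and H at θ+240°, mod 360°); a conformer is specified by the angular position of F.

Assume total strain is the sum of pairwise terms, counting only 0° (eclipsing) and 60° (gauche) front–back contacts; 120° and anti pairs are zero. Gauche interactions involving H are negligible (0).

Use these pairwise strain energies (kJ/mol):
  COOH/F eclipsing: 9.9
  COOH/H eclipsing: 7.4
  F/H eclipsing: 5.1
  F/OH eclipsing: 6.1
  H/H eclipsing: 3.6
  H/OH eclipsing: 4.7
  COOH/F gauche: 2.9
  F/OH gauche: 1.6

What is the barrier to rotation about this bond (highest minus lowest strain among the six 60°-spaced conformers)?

16.6 kJ/mol

F at 0° is eclipsed. COOH at 0° is eclipsed with F at 0° (9.9); H at 120° is eclipsed with H at 120° (3.6); OH at 240° is eclipsed with H at 240° (4.7). Total 18.2 kJ/mol.
F at 60° is staggered. COOH at 0° is gauche with F at 60° (2.9). Total 2.9 kJ/mol.
F at 120° is eclipsed. COOH at 0° is eclipsed with H at 0° (7.4); H at 120° is eclipsed with F at 120° (5.1); OH at 240° is eclipsed with H at 240° (4.7). Total 17.2 kJ/mol.
F at 180° is staggered. OH at 240° is gauche with F at 180° (1.6). Total 1.6 kJ/mol.
F at 240° is eclipsed. COOH at 0° is eclipsed with H at 0° (7.4); H at 120° is eclipsed with H at 120° (3.6); OH at 240° is eclipsed with F at 240° (6.1). Total 17.1 kJ/mol.
F at 300° is staggered. COOH at 0° is gauche with F at 300° (2.9); OH at 240° is gauche with F at 300° (1.6). Total 4.5 kJ/mol.
Max at 0° (18.2 kJ/mol), min at 180° (1.6 kJ/mol); barrier = 16.6 kJ/mol.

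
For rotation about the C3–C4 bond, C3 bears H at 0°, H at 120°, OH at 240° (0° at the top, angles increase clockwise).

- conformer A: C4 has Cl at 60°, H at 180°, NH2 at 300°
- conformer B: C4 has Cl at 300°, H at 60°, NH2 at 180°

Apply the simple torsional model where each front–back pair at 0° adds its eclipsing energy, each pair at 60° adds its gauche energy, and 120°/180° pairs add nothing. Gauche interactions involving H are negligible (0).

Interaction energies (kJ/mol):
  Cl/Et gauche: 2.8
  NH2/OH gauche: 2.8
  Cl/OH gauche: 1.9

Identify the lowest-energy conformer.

A is staggered. OH at 240° is gauche with NH2 at 300° (2.8). Total 2.8 kJ/mol.
B is staggered. OH at 240° is gauche with Cl at 300° (1.9); OH at 240° is gauche with NH2 at 180° (2.8). Total 4.7 kJ/mol.
A has the lowest total (2.8 kJ/mol).

A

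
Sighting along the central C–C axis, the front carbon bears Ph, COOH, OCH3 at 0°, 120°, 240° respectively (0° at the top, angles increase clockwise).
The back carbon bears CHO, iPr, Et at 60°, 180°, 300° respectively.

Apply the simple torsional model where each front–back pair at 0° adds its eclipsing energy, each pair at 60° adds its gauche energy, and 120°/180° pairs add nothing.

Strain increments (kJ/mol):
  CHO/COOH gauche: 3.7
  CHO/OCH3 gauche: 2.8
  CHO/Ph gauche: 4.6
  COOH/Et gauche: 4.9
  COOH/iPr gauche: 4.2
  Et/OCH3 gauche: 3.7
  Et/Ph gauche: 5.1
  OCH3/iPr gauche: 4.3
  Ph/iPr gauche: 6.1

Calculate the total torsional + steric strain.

This conformer (staggered): Ph(0°)/CHO(60°) gauche 4.6; Ph(0°)/Et(300°) gauche 5.1; COOH(120°)/CHO(60°) gauche 3.7; COOH(120°)/iPr(180°) gauche 4.2; OCH3(240°)/iPr(180°) gauche 4.3; OCH3(240°)/Et(300°) gauche 3.7 → 25.6 kJ/mol.

25.6 kJ/mol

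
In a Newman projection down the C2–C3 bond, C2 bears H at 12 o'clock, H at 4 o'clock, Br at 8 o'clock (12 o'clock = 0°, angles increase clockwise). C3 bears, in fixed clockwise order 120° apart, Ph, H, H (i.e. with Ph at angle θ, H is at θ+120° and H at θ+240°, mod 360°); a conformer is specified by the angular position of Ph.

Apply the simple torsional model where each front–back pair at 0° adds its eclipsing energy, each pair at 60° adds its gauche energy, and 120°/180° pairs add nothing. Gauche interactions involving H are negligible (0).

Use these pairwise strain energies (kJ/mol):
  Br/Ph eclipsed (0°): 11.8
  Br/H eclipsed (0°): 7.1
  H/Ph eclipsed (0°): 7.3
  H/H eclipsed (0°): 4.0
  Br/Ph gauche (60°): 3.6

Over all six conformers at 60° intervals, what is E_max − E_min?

Ph at 0° is eclipsed. H at 0° is eclipsed with Ph at 0° (7.3); H at 120° is eclipsed with H at 120° (4.0); Br at 240° is eclipsed with H at 240° (7.1). Total 18.4 kJ/mol.
Ph at 60° (staggered): no non-H gauche contacts → 0.0 kJ/mol.
Ph at 120° is eclipsed. H at 0° is eclipsed with H at 0° (4.0); H at 120° is eclipsed with Ph at 120° (7.3); Br at 240° is eclipsed with H at 240° (7.1). Total 18.4 kJ/mol.
Ph at 180° is staggered. Br at 240° is gauche with Ph at 180° (3.6). Total 3.6 kJ/mol.
Ph at 240° is eclipsed. H at 0° is eclipsed with H at 0° (4.0); H at 120° is eclipsed with H at 120° (4.0); Br at 240° is eclipsed with Ph at 240° (11.8). Total 19.8 kJ/mol.
Ph at 300° is staggered. Br at 240° is gauche with Ph at 300° (3.6). Total 3.6 kJ/mol.
Max at 240° (19.8 kJ/mol), min at 60° (0.0 kJ/mol); barrier = 19.8 kJ/mol.

19.8 kJ/mol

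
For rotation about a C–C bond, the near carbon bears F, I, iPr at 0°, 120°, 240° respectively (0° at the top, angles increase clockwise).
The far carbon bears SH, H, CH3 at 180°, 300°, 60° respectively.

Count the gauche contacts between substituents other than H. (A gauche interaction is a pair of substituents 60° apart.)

4

Non-H gauche pairs: F(0°)/CH3(60°); I(120°)/SH(180°); I(120°)/CH3(60°); iPr(240°)/SH(180°) — 4 interactions.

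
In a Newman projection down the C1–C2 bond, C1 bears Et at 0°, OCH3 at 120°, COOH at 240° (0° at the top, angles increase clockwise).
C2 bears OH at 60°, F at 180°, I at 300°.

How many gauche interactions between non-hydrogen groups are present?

Non-H gauche pairs: Et(0°)/OH(60°); Et(0°)/I(300°); OCH3(120°)/OH(60°); OCH3(120°)/F(180°); COOH(240°)/F(180°); COOH(240°)/I(300°) — 6 interactions.

6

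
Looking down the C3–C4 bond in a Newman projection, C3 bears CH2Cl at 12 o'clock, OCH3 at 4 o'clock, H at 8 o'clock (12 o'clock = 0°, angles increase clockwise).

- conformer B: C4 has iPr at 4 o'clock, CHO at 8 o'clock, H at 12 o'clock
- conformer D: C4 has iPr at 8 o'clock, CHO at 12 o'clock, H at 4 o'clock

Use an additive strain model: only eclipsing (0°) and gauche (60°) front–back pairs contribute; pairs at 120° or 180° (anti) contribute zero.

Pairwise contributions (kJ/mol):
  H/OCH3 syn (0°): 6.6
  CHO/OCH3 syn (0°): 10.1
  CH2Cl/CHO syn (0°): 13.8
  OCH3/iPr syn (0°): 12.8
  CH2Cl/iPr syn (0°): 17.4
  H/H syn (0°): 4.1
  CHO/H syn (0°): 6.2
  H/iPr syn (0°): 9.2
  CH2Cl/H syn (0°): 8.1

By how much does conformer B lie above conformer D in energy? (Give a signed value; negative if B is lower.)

-2.5 kJ/mol

B (eclipsed): CH2Cl(0°)/H(0°) eclipsed 8.1; OCH3(120°)/iPr(120°) eclipsed 12.8; H(240°)/CHO(240°) eclipsed 6.2 → 27.1 kJ/mol.
D (eclipsed): CH2Cl(0°)/CHO(0°) eclipsed 13.8; OCH3(120°)/H(120°) eclipsed 6.6; H(240°)/iPr(240°) eclipsed 9.2 → 29.6 kJ/mol.
E(B) − E(D) = 27.1 − 29.6 = -2.5 kJ/mol.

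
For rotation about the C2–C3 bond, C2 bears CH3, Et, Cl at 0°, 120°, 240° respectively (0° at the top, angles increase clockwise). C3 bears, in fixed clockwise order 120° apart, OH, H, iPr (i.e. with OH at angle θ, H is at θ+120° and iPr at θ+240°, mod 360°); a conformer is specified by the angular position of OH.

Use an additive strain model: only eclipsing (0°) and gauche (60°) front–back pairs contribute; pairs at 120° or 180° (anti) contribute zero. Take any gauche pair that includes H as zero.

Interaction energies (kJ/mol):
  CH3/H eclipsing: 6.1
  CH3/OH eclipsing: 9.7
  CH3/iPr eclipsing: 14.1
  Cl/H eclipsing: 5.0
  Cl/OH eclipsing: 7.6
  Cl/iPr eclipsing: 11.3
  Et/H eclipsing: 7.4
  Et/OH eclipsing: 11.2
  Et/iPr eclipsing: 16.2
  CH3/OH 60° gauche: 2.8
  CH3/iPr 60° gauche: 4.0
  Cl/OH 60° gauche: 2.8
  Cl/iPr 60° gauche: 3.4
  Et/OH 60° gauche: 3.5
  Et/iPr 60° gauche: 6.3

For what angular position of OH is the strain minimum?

OH at 0° is eclipsed. CH3 at 0° is eclipsed with OH at 0° (9.7); Et at 120° is eclipsed with H at 120° (7.4); Cl at 240° is eclipsed with iPr at 240° (11.3). Total 28.4 kJ/mol.
OH at 60° is staggered. CH3 at 0° is gauche with OH at 60° (2.8); CH3 at 0° is gauche with iPr at 300° (4.0); Et at 120° is gauche with OH at 60° (3.5); Cl at 240° is gauche with iPr at 300° (3.4). Total 13.7 kJ/mol.
OH at 120° is eclipsed. CH3 at 0° is eclipsed with iPr at 0° (14.1); Et at 120° is eclipsed with OH at 120° (11.2); Cl at 240° is eclipsed with H at 240° (5.0). Total 30.3 kJ/mol.
OH at 180° is staggered. CH3 at 0° is gauche with iPr at 60° (4.0); Et at 120° is gauche with OH at 180° (3.5); Et at 120° is gauche with iPr at 60° (6.3); Cl at 240° is gauche with OH at 180° (2.8). Total 16.6 kJ/mol.
OH at 240° is eclipsed. CH3 at 0° is eclipsed with H at 0° (6.1); Et at 120° is eclipsed with iPr at 120° (16.2); Cl at 240° is eclipsed with OH at 240° (7.6). Total 29.9 kJ/mol.
OH at 300° is staggered. CH3 at 0° is gauche with OH at 300° (2.8); Et at 120° is gauche with iPr at 180° (6.3); Cl at 240° is gauche with OH at 300° (2.8); Cl at 240° is gauche with iPr at 180° (3.4). Total 15.3 kJ/mol.
The minimum (13.7 kJ/mol) occurs with OH at 60°.

60°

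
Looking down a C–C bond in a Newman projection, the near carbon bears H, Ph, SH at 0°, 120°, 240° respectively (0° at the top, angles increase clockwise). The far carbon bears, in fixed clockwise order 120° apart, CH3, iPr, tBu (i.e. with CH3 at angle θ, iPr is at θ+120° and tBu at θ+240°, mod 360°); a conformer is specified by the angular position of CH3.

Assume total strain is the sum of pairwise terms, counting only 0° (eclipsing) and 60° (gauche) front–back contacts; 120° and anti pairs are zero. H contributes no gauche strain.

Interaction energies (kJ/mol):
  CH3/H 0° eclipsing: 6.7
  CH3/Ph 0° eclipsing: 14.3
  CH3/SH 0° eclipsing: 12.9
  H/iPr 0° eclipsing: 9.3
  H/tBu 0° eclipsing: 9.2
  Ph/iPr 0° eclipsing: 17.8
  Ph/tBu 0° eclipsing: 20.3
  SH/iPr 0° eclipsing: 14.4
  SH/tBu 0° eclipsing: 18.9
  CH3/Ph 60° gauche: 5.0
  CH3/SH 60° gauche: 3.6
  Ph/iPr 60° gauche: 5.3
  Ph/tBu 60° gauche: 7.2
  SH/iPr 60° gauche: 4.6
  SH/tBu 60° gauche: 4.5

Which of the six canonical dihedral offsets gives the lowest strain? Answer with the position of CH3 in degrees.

60°

CH3 at 0° (eclipsed): H(0°)/CH3(0°) eclipsed 6.7; Ph(120°)/iPr(120°) eclipsed 17.8; SH(240°)/tBu(240°) eclipsed 18.9 → 43.4 kJ/mol.
CH3 at 60° (staggered): Ph(120°)/CH3(60°) gauche 5.0; Ph(120°)/iPr(180°) gauche 5.3; SH(240°)/iPr(180°) gauche 4.6; SH(240°)/tBu(300°) gauche 4.5 → 19.4 kJ/mol.
CH3 at 120° (eclipsed): H(0°)/tBu(0°) eclipsed 9.2; Ph(120°)/CH3(120°) eclipsed 14.3; SH(240°)/iPr(240°) eclipsed 14.4 → 37.9 kJ/mol.
CH3 at 180° (staggered): Ph(120°)/CH3(180°) gauche 5.0; Ph(120°)/tBu(60°) gauche 7.2; SH(240°)/CH3(180°) gauche 3.6; SH(240°)/iPr(300°) gauche 4.6 → 20.4 kJ/mol.
CH3 at 240° (eclipsed): H(0°)/iPr(0°) eclipsed 9.3; Ph(120°)/tBu(120°) eclipsed 20.3; SH(240°)/CH3(240°) eclipsed 12.9 → 42.5 kJ/mol.
CH3 at 300° (staggered): Ph(120°)/iPr(60°) gauche 5.3; Ph(120°)/tBu(180°) gauche 7.2; SH(240°)/CH3(300°) gauche 3.6; SH(240°)/tBu(180°) gauche 4.5 → 20.6 kJ/mol.
The minimum (19.4 kJ/mol) occurs with CH3 at 60°.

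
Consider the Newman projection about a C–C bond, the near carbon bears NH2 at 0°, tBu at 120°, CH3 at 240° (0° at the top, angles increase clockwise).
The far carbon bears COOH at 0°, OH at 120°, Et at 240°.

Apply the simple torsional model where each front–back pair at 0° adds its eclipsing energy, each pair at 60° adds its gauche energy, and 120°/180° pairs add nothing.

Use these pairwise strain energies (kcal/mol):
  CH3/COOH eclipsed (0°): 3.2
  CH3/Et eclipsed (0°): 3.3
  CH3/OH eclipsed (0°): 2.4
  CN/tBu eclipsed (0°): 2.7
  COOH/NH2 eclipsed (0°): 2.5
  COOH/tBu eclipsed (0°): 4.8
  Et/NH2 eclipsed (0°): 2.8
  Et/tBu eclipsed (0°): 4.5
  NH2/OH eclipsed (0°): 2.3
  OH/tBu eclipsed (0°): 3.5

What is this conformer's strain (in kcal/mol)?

This conformer (eclipsed): NH2(0°)/COOH(0°) eclipsed 2.5; tBu(120°)/OH(120°) eclipsed 3.5; CH3(240°)/Et(240°) eclipsed 3.3 → 9.3 kcal/mol.

9.3 kcal/mol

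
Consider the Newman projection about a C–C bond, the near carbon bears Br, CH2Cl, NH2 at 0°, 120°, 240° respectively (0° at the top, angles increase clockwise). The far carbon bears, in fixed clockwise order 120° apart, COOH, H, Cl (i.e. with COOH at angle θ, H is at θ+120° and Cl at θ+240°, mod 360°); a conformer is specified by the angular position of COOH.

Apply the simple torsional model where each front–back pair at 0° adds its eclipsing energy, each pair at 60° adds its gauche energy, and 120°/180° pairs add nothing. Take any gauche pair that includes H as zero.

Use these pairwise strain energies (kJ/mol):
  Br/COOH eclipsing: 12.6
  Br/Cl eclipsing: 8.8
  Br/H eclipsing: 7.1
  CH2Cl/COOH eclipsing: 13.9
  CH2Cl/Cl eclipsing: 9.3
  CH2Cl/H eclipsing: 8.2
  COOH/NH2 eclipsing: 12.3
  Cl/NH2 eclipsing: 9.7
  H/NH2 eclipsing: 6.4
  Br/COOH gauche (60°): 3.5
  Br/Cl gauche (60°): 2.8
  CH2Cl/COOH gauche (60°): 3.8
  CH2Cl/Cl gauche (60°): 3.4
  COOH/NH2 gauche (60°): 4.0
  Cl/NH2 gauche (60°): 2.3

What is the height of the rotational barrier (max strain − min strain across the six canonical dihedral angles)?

18.1 kJ/mol

COOH at 0° (eclipsed): Br(0°)/COOH(0°) eclipsed 12.6; CH2Cl(120°)/H(120°) eclipsed 8.2; NH2(240°)/Cl(240°) eclipsed 9.7 → 30.5 kJ/mol.
COOH at 60° (staggered): Br(0°)/COOH(60°) gauche 3.5; Br(0°)/Cl(300°) gauche 2.8; CH2Cl(120°)/COOH(60°) gauche 3.8; NH2(240°)/Cl(300°) gauche 2.3 → 12.4 kJ/mol.
COOH at 120° (eclipsed): Br(0°)/Cl(0°) eclipsed 8.8; CH2Cl(120°)/COOH(120°) eclipsed 13.9; NH2(240°)/H(240°) eclipsed 6.4 → 29.1 kJ/mol.
COOH at 180° (staggered): Br(0°)/Cl(60°) gauche 2.8; CH2Cl(120°)/COOH(180°) gauche 3.8; CH2Cl(120°)/Cl(60°) gauche 3.4; NH2(240°)/COOH(180°) gauche 4.0 → 14.0 kJ/mol.
COOH at 240° (eclipsed): Br(0°)/H(0°) eclipsed 7.1; CH2Cl(120°)/Cl(120°) eclipsed 9.3; NH2(240°)/COOH(240°) eclipsed 12.3 → 28.7 kJ/mol.
COOH at 300° (staggered): Br(0°)/COOH(300°) gauche 3.5; CH2Cl(120°)/Cl(180°) gauche 3.4; NH2(240°)/COOH(300°) gauche 4.0; NH2(240°)/Cl(180°) gauche 2.3 → 13.2 kJ/mol.
Max at 0° (30.5 kJ/mol), min at 60° (12.4 kJ/mol); barrier = 18.1 kJ/mol.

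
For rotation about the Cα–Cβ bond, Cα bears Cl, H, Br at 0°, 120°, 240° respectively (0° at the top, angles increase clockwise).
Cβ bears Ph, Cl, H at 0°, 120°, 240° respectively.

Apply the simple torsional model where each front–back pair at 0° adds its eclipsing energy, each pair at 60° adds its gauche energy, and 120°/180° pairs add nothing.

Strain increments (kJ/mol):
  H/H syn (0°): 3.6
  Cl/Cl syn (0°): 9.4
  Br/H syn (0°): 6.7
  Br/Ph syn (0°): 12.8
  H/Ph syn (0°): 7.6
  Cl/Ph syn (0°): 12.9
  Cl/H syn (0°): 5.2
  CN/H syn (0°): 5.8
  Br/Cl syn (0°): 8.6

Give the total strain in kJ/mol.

This conformer (eclipsed): Cl(0°)/Ph(0°) eclipsed 12.9; H(120°)/Cl(120°) eclipsed 5.2; Br(240°)/H(240°) eclipsed 6.7 → 24.8 kJ/mol.

24.8 kJ/mol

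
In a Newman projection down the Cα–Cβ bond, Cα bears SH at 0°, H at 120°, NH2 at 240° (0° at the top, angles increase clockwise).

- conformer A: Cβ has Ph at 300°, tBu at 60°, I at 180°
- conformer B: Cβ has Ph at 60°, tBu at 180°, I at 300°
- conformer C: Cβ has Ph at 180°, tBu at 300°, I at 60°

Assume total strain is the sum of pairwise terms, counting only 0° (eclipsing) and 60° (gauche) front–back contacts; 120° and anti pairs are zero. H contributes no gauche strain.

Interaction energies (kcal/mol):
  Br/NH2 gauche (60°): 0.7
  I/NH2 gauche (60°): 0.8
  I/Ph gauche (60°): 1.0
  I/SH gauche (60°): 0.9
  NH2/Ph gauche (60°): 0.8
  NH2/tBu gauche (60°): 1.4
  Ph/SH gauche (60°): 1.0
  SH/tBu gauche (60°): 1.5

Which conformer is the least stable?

A (staggered): SH–Ph gauche, SH–tBu gauche, NH2–Ph gauche, NH2–I gauche; 1.0 + 1.5 + 0.8 + 0.8 = 4.1 kcal/mol.
B (staggered): SH–Ph gauche, SH–I gauche, NH2–tBu gauche, NH2–I gauche; 1.0 + 0.9 + 1.4 + 0.8 = 4.1 kcal/mol.
C (staggered): SH–tBu gauche, SH–I gauche, NH2–Ph gauche, NH2–tBu gauche; 1.5 + 0.9 + 0.8 + 1.4 = 4.6 kcal/mol.
C has the highest total (4.6 kcal/mol).

C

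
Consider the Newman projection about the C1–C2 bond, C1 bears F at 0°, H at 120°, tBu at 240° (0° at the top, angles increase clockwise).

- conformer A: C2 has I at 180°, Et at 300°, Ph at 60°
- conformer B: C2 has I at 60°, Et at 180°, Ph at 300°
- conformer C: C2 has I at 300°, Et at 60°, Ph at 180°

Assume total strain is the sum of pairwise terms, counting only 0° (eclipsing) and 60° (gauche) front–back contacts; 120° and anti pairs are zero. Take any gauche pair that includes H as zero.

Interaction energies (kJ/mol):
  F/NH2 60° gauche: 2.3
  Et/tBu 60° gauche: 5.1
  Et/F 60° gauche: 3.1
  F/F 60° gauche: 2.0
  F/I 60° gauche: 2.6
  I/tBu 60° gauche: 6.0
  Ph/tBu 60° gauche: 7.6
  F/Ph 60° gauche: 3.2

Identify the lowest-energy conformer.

A

A (staggered): F(0°)/Et(300°) gauche 3.1; F(0°)/Ph(60°) gauche 3.2; tBu(240°)/I(180°) gauche 6.0; tBu(240°)/Et(300°) gauche 5.1 → 17.4 kJ/mol.
B (staggered): F(0°)/I(60°) gauche 2.6; F(0°)/Ph(300°) gauche 3.2; tBu(240°)/Et(180°) gauche 5.1; tBu(240°)/Ph(300°) gauche 7.6 → 18.5 kJ/mol.
C (staggered): F(0°)/I(300°) gauche 2.6; F(0°)/Et(60°) gauche 3.1; tBu(240°)/I(300°) gauche 6.0; tBu(240°)/Ph(180°) gauche 7.6 → 19.3 kJ/mol.
A has the lowest total (17.4 kJ/mol).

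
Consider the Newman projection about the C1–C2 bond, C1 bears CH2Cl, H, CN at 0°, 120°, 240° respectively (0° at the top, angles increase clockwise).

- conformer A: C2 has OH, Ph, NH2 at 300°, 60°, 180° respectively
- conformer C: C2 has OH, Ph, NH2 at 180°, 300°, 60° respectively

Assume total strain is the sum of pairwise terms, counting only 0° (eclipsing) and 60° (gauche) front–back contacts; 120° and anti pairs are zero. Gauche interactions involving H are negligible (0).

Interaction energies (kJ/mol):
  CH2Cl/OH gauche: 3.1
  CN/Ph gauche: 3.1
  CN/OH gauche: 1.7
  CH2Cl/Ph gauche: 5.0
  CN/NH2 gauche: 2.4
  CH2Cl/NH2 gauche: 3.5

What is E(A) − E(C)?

-1.1 kJ/mol

A is staggered. CH2Cl at 0° is gauche with OH at 300° (3.1); CH2Cl at 0° is gauche with Ph at 60° (5.0); CN at 240° is gauche with OH at 300° (1.7); CN at 240° is gauche with NH2 at 180° (2.4). Total 12.2 kJ/mol.
C is staggered. CH2Cl at 0° is gauche with Ph at 300° (5.0); CH2Cl at 0° is gauche with NH2 at 60° (3.5); CN at 240° is gauche with OH at 180° (1.7); CN at 240° is gauche with Ph at 300° (3.1). Total 13.3 kJ/mol.
E(A) − E(C) = 12.2 − 13.3 = -1.1 kJ/mol.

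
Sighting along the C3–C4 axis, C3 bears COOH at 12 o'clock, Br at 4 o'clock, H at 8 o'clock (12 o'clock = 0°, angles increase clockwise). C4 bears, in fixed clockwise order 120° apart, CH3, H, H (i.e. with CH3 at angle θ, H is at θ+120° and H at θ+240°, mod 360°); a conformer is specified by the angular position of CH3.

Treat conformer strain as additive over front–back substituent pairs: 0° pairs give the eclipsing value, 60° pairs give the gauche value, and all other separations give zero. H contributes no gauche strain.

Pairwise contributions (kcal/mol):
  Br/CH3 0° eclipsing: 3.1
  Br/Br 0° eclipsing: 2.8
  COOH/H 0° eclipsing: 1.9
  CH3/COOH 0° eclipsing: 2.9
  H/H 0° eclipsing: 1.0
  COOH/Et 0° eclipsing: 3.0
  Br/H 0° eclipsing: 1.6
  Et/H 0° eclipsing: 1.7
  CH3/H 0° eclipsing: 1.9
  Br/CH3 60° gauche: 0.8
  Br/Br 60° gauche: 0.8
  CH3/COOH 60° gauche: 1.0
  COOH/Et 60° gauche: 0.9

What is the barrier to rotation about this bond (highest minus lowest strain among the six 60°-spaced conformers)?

5.2 kcal/mol

CH3 at 0° is eclipsed. COOH at 0° is eclipsed with CH3 at 0° (2.9); Br at 120° is eclipsed with H at 120° (1.6); H at 240° is eclipsed with H at 240° (1.0). Total 5.5 kcal/mol.
CH3 at 60° is staggered. COOH at 0° is gauche with CH3 at 60° (1.0); Br at 120° is gauche with CH3 at 60° (0.8). Total 1.8 kcal/mol.
CH3 at 120° is eclipsed. COOH at 0° is eclipsed with H at 0° (1.9); Br at 120° is eclipsed with CH3 at 120° (3.1); H at 240° is eclipsed with H at 240° (1.0). Total 6.0 kcal/mol.
CH3 at 180° is staggered. Br at 120° is gauche with CH3 at 180° (0.8). Total 0.8 kcal/mol.
CH3 at 240° is eclipsed. COOH at 0° is eclipsed with H at 0° (1.9); Br at 120° is eclipsed with H at 120° (1.6); H at 240° is eclipsed with CH3 at 240° (1.9). Total 5.4 kcal/mol.
CH3 at 300° is staggered. COOH at 0° is gauche with CH3 at 300° (1.0). Total 1.0 kcal/mol.
Max at 120° (6.0 kcal/mol), min at 180° (0.8 kcal/mol); barrier = 5.2 kcal/mol.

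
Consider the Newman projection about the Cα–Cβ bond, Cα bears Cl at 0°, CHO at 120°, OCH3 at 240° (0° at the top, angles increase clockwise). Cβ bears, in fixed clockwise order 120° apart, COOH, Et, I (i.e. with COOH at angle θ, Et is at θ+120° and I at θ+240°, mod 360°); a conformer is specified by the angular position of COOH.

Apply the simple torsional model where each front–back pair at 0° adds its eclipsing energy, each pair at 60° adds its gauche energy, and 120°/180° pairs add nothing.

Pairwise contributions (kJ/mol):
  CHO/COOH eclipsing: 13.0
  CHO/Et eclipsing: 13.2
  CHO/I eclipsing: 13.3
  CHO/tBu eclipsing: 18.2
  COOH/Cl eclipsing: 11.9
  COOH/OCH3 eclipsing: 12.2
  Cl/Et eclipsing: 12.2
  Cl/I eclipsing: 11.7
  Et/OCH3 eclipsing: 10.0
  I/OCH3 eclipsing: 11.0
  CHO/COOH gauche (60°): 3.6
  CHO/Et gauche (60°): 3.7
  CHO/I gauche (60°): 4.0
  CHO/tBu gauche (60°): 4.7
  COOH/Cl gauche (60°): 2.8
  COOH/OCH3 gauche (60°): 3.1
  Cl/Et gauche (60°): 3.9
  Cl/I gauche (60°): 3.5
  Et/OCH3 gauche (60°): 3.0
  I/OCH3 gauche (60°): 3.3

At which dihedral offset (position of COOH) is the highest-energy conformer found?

COOH at 0° (eclipsed): Cl(0°)/COOH(0°) eclipsed 11.9; CHO(120°)/Et(120°) eclipsed 13.2; OCH3(240°)/I(240°) eclipsed 11.0 → 36.1 kJ/mol.
COOH at 60° (staggered): Cl(0°)/COOH(60°) gauche 2.8; Cl(0°)/I(300°) gauche 3.5; CHO(120°)/COOH(60°) gauche 3.6; CHO(120°)/Et(180°) gauche 3.7; OCH3(240°)/Et(180°) gauche 3.0; OCH3(240°)/I(300°) gauche 3.3 → 19.9 kJ/mol.
COOH at 120° (eclipsed): Cl(0°)/I(0°) eclipsed 11.7; CHO(120°)/COOH(120°) eclipsed 13.0; OCH3(240°)/Et(240°) eclipsed 10.0 → 34.7 kJ/mol.
COOH at 180° (staggered): Cl(0°)/Et(300°) gauche 3.9; Cl(0°)/I(60°) gauche 3.5; CHO(120°)/COOH(180°) gauche 3.6; CHO(120°)/I(60°) gauche 4.0; OCH3(240°)/COOH(180°) gauche 3.1; OCH3(240°)/Et(300°) gauche 3.0 → 21.1 kJ/mol.
COOH at 240° (eclipsed): Cl(0°)/Et(0°) eclipsed 12.2; CHO(120°)/I(120°) eclipsed 13.3; OCH3(240°)/COOH(240°) eclipsed 12.2 → 37.7 kJ/mol.
COOH at 300° (staggered): Cl(0°)/COOH(300°) gauche 2.8; Cl(0°)/Et(60°) gauche 3.9; CHO(120°)/Et(60°) gauche 3.7; CHO(120°)/I(180°) gauche 4.0; OCH3(240°)/COOH(300°) gauche 3.1; OCH3(240°)/I(180°) gauche 3.3 → 20.8 kJ/mol.
The maximum (37.7 kJ/mol) occurs with COOH at 240°.

240°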